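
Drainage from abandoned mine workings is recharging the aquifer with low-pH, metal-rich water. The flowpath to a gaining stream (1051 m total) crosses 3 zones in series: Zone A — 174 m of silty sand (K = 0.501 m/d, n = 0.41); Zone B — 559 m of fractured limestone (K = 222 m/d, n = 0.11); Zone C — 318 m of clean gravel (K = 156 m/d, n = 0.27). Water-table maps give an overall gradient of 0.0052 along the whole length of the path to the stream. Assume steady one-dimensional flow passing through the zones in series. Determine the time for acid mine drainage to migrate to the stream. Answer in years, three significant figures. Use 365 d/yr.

Steady 1-D flow in series ⇒ the Darcy flux q is identical in every zone and the zone head losses add (resistances L/K in series).
Σ(L/K) = 174/0.501 + 559/222 + 318/156 = 347.3 + 2.518 + 2.038 = 351.9 d
K_eq = L_total / Σ(L/K) = 1051 / 351.9 = 2.987 m/d
q = K_eq · i = 2.987 × 0.0052 = 0.01553 m/d (same in every zone)
Zone A: v = q/n = 0.01553/0.41 = 0.03788 m/d → t_A = 174/0.03788 = 4593 d
Zone B: v = q/n = 0.01553/0.11 = 0.1412 m/d → t_B = 559/0.1412 = 3959 d
Zone C: v = q/n = 0.01553/0.27 = 0.05753 m/d → t_C = 318/0.05753 = 5528 d
Total t = 4593 + 3959 + 5528 = 14080 d
   = 14080 / 365 = 38.6 yr

38.6 years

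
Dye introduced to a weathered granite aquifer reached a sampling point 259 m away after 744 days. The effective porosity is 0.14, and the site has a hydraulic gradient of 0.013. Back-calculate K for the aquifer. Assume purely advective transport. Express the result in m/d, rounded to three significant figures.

v = L / t = 259 / 744 = 0.3481 m/d
K = v · n / i = 0.3481 × 0.14 / 0.013 = 3.75 m/d

3.75 m/d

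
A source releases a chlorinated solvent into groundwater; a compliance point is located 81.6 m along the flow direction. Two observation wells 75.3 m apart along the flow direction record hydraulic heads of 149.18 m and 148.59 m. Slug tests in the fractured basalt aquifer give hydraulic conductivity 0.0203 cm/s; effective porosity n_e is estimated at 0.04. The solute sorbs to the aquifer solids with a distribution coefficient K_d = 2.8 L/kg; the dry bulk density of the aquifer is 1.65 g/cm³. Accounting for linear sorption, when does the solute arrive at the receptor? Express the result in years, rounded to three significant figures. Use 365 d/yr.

Hydraulic gradient i = (149.18 − 148.59) / 75.3 = 0.59 / 75.3 = 0.007835
K = 0.0203 cm/s × 864 = 17.54 m/d
Specific discharge q = 17.54 × 0.007835 = 0.1374 m/d
Average linear velocity = 0.1374 / 0.04 = 3.436 m/d
Retardation R = 1 + ρ_b·K_d/n = 1 + 1.65×2.8/0.04 = 116.5
Contaminant velocity v_c = v/R = 3.436/116.5 = 0.02949 m/d
t = L/v_c = 81.6/0.02949 = 2767 d
   = 2767/365 = 7.58 yr

7.58 years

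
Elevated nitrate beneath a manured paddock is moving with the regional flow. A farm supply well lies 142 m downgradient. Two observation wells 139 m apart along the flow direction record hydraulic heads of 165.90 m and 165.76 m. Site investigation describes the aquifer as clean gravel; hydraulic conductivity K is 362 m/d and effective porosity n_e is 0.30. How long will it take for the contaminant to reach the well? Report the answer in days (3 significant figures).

117 days

Hydraulic gradient i = (165.90 − 165.76) / 139 = 0.14 / 139 = 0.001007
Specific discharge q = 362 × 0.001007 = 0.3646 m/d
v_s = q/n_e = 0.3646/0.30 = 1.215 m/d
t = L / v = 142 / 1.215 = 116.8 d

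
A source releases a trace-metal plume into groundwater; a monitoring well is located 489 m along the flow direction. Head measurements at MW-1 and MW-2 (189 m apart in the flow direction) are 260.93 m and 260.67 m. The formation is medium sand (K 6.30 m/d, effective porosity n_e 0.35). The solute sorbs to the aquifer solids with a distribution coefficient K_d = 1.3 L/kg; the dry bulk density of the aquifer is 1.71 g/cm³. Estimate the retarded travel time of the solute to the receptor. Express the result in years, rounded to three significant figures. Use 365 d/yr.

Hydraulic gradient i = (260.93 − 260.67) / 189 = 0.26 / 189 = 0.001376
Darcy flux q = K·i = 6.30 × 0.001376 = 0.008667 m/d
v = Ki/n = 6.30·0.001376/0.35 = 0.02476 m/d
Retardation R = 1 + ρ_b·K_d/n = 1 + 1.71×1.3/0.35 = 7.351
Contaminant velocity v_c = v/R = 0.02476/7.351 = 0.003368 m/d
t = L/v_c = 489/0.003368 = 145200 d
   = 145200/365 = 398 yr

398 years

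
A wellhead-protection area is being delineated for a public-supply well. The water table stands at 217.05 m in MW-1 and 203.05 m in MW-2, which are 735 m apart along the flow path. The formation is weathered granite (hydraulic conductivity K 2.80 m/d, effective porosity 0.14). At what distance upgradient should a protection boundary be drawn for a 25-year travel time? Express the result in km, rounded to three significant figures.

3.48 km

Hydraulic gradient i = (217.05 − 203.05) / 735 = 14.00 / 735 = 0.01905
q = Ki = 2.80 × 0.01905 = 0.05333 m/d
v_s = q/n_e = 0.05333/0.14 = 0.3810 m/d
T = 25 yr × 365 = 9125 d
L = v × T = 0.3810 × 9125 = 3476 m
   = 3.48 km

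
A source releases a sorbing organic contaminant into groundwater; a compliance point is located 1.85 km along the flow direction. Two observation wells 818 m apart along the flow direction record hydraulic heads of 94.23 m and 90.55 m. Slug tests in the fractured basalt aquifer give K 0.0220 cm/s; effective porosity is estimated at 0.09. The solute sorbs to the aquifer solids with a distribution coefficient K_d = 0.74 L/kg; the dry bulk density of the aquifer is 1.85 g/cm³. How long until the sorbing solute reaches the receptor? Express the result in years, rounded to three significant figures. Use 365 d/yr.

86.5 years

Hydraulic gradient i = (94.23 − 90.55) / 818 = 3.68 / 818 = 0.004499
K = 0.0220 cm/s × 864 = 19.01 m/d
q = Ki = 19.01 × 0.004499 = 0.08551 m/d
v = Ki/n = 19.01·0.004499/0.09 = 0.9501 m/d
Retardation R = 1 + ρ_b·K_d/n = 1 + 1.85×0.74/0.09 = 16.21
Contaminant velocity v_c = v/R = 0.9501/16.21 = 0.05861 m/d
L = 1.85 km = 1850 m
t = L/v_c = 1850/0.05861 = 31560 d
   = 31560/365 = 86.5 yr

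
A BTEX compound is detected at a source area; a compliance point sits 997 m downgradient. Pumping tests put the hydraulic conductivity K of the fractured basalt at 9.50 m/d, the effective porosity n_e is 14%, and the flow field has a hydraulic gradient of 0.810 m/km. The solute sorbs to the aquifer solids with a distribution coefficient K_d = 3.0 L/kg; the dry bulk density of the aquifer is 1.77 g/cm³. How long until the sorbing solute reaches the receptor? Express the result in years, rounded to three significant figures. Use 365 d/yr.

Specific discharge q = 9.50 × 8.1e-4 = 0.007695 m/d
v_s = q/n_e = 0.007695/0.14 = 0.05496 m/d
Retardation R = 1 + ρ_b·K_d/n = 1 + 1.77×3.0/0.14 = 38.93
Contaminant velocity v_c = v/R = 0.05496/38.93 = 0.001412 m/d
t = L/v_c = 997/0.001412 = 706100 d
   = 706100/365 = 1930 yr

1930 years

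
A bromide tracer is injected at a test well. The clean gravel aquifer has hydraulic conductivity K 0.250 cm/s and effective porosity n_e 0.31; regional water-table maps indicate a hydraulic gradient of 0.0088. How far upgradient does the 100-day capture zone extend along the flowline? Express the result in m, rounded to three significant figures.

K = 0.250 cm/s × 864 = 216.0 m/d
q = Ki = 216.0 × 0.0088 = 1.901 m/d
Seepage velocity v = q / n = 1.901 / 0.31 = 6.132 m/d
L = v × T = 6.132 × 100 = 613.2 m

613 m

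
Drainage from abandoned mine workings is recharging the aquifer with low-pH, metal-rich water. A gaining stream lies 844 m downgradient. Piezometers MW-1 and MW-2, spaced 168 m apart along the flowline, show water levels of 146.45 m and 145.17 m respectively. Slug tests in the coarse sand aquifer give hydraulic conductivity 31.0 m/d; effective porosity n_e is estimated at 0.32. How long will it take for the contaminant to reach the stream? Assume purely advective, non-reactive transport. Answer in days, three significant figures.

1140 days

Hydraulic gradient i = (146.45 − 145.17) / 168 = 1.28 / 168 = 0.007619
q = Ki = 31.0 × 0.007619 = 0.2362 m/d
Seepage velocity v = q / n = 0.2362 / 0.32 = 0.7381 m/d
t = L / v = 844 / 0.7381 = 1143 d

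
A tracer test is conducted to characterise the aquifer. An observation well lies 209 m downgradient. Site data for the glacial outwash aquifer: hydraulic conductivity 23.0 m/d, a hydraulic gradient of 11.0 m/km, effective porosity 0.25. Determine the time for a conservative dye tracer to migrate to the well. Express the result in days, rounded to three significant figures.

207 days

Specific discharge q = 23.0 × 0.011 = 0.2530 m/d
Seepage velocity v = q / n = 0.2530 / 0.25 = 1.012 m/d
t = L / v = 209 / 1.012 = 206.5 d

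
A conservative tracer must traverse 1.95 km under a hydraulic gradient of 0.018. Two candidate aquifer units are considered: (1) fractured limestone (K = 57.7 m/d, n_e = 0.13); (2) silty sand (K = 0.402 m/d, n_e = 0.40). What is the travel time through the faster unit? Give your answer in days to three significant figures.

244 days

Unit 1 (fractured limestone): v = 57.7×0.018/0.13 = 7.989 m/d, t = 1950/7.989 = 244.1 d
Unit 2 (silty sand): v = 0.402×0.018/0.40 = 0.01809 m/d, t = 1950/0.01809 = 107800 d
Faster unit: t = 244 d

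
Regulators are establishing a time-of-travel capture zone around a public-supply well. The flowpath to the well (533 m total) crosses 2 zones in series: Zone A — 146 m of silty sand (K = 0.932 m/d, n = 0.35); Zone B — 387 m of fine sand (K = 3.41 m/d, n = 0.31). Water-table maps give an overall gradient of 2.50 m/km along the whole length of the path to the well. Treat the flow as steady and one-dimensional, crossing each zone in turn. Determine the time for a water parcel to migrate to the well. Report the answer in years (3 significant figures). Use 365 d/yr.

95.0 years

Continuity: the same q passes through each zone, so ΔH = q·Σ(L_j/K_j) — the zones act as resistances in series.
Σ(L/K) = 146/0.932 + 387/3.41 = 156.7 + 113.5 = 270.1 d
K_eq = L_total / Σ(L/K) = 533 / 270.1 = 1.973 m/d
q = K_eq · i = 1.973 × 0.0025 = 0.004933 m/d (same in every zone)
Zone A: v = q/n = 0.004933/0.35 = 0.01409 m/d → t_A = 146/0.01409 = 10360 d
Zone B: v = q/n = 0.004933/0.31 = 0.01591 m/d → t_B = 387/0.01591 = 24320 d
Total t = 10360 + 24320 = 34680 d
   = 34680 / 365 = 95.0 yr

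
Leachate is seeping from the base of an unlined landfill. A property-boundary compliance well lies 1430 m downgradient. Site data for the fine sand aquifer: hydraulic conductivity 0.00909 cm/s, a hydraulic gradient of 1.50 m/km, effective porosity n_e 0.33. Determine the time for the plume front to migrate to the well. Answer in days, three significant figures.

40100 days

K = 0.00909 cm/s × 864 = 7.854 m/d
Specific discharge q = 7.854 × 0.0015 = 0.01178 m/d
v = Ki/n = 7.854·0.0015/0.33 = 0.03570 m/d
t = L / v = 1430 / 0.03570 = 40060 d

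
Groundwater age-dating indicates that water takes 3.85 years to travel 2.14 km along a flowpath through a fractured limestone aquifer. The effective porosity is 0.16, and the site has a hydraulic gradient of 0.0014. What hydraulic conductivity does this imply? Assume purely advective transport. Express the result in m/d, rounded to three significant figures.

174 m/d

t = 3.85 years = 1405 d
L = 2.14 km = 2140 m
v = L / t = 2140 / 1405 = 1.523 m/d
K = v · n / i = 1.523 × 0.16 / 0.0014 = 174 m/d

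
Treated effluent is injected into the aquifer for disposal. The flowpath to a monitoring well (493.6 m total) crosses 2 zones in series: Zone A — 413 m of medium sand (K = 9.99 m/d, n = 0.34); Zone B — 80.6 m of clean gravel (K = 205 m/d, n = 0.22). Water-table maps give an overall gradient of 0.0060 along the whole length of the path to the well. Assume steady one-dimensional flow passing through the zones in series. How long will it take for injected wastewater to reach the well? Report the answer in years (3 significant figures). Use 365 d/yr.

6.11 years

Continuity: the same q passes through each zone, so ΔH = q·Σ(L_j/K_j) — the zones act as resistances in series.
Σ(L/K) = 413/9.99 + 80.6/205 = 41.34 + 0.3932 = 41.73 d
K_eq = L_total / Σ(L/K) = 493.6 / 41.73 = 11.83 m/d
q = K_eq · i = 11.83 × 0.0060 = 0.07096 m/d (same in every zone)
Zone A: v = q/n = 0.07096/0.34 = 0.2087 m/d → t_A = 413/0.2087 = 1979 d
Zone B: v = q/n = 0.07096/0.22 = 0.3226 m/d → t_B = 80.6/0.3226 = 249.9 d
Total t = 1979 + 249.9 = 2229 d
   = 2229 / 365 = 6.11 yr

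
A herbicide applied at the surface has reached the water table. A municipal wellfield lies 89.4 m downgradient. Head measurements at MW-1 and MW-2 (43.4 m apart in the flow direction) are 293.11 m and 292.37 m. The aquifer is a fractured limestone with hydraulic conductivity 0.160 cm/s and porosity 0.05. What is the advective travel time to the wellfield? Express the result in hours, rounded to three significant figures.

45.5 hours

Hydraulic gradient i = (293.11 − 292.37) / 43.4 = 0.74 / 43.4 = 0.01705
K = 0.160 cm/s × 864 = 138.2 m/d
Specific discharge q = 138.2 × 0.01705 = 2.357 m/d
Seepage velocity v = q / n = 2.357 / 0.05 = 47.14 m/d
t = L / v = 89.4 / 47.14 = 1.896 d
   = 1.896 × 24 = 45.5 h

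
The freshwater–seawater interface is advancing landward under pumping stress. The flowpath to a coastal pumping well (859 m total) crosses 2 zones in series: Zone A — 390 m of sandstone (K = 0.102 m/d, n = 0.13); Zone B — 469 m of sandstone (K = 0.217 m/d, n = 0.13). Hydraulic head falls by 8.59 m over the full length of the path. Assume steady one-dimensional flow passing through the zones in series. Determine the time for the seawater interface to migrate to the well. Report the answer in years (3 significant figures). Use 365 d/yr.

213 years

Steady 1-D flow in series ⇒ the Darcy flux q is identical in every zone and the zone head losses add (resistances L/K in series).
Σ(L/K) = 390/0.102 + 469/0.217 = 3824 + 2161 = 5985 d
q = ΔH / Σ(L/K) = 8.59 / 5985 = 0.001435 m/d (same in every zone)
Zone A: v = q/n = 0.001435/0.13 = 0.01104 m/d → t_A = 390/0.01104 = 35320 d
Zone B: v = q/n = 0.001435/0.13 = 0.01104 m/d → t_B = 469/0.01104 = 42480 d
Total t = 35320 + 42480 = 77800 d
   = 77800 / 365 = 213 yr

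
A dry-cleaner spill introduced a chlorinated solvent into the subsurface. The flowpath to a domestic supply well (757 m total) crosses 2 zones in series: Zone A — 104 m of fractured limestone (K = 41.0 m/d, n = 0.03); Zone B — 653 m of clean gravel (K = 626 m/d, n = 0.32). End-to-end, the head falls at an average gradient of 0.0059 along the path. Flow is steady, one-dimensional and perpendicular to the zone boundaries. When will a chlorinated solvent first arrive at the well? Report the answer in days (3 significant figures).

170 days

For zones in series the flux q is common to all zones; the equivalent conductivity is the harmonic (thickness-weighted) mean, K_eq = L_total / Σ(L_j/K_j).
Σ(L/K) = 104/41.0 + 653/626 = 2.537 + 1.043 = 3.580 d
K_eq = L_total / Σ(L/K) = 757 / 3.580 = 211.5 m/d
q = K_eq · i = 211.5 × 0.0059 = 1.248 m/d (same in every zone)
Zone A: v = q/n = 1.248/0.03 = 41.59 m/d → t_A = 104/41.59 = 2.501 d
Zone B: v = q/n = 1.248/0.32 = 3.899 m/d → t_B = 653/3.899 = 167.5 d
Total t = 2.501 + 167.5 = 170.0 d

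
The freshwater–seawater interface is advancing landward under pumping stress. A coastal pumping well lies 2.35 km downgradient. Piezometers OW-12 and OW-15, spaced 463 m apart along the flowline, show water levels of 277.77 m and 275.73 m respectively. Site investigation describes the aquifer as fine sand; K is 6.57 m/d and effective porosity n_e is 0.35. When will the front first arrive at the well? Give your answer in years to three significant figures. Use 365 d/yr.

Hydraulic gradient i = (277.77 − 275.73) / 463 = 2.04 / 463 = 0.004406
Darcy flux q = K·i = 6.57 × 0.004406 = 0.02895 m/d
Average linear velocity = 0.02895 / 0.35 = 0.08271 m/d
L = 2.35 km = 2350 m
t = L / v = 2350 / 0.08271 = 28410 d
   = 28410 / 365 = 77.8 yr

77.8 years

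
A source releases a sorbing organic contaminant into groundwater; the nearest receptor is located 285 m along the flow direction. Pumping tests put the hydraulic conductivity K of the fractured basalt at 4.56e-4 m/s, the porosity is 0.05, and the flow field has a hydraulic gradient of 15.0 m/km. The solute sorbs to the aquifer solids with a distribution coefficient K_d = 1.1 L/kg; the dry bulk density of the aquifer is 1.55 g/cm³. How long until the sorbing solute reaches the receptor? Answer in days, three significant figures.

K = 4.56e-4 m/s × 86400 s/d = 39.40 m/d
Darcy flux q = K·i = 39.40 × 0.015 = 0.5910 m/d
v = Ki/n = 39.40·0.015/0.05 = 11.82 m/d
Retardation R = 1 + ρ_b·K_d/n = 1 + 1.55×1.1/0.05 = 35.10
Contaminant velocity v_c = v/R = 11.82/35.10 = 0.3367 m/d
t = L/v_c = 285/0.3367 = 846.4 d

846 days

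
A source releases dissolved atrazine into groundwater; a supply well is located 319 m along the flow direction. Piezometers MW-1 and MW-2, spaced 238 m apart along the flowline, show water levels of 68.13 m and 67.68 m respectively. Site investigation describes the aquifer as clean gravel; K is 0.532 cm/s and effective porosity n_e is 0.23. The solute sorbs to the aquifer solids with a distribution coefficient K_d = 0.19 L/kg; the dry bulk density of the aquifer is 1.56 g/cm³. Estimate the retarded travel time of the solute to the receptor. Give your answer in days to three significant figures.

Hydraulic gradient i = (68.13 − 67.68) / 238 = 0.45 / 238 = 0.001891
K = 0.532 cm/s × 864 = 459.6 m/d
Darcy flux q = K·i = 459.6 × 0.001891 = 0.8691 m/d
Average linear velocity = 0.8691 / 0.23 = 3.779 m/d
Retardation R = 1 + ρ_b·K_d/n = 1 + 1.56×0.19/0.23 = 2.289
Contaminant velocity v_c = v/R = 3.779/2.289 = 1.651 m/d
t = L/v_c = 319/1.651 = 193.2 d

193 days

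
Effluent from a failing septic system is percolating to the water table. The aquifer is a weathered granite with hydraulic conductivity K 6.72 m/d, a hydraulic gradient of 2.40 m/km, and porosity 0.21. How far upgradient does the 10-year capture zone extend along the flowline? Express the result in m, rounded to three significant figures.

280 m

Darcy flux q = K·i = 6.72 × 0.0024 = 0.01613 m/d
v_s = q/n_e = 0.01613/0.21 = 0.07680 m/d
T = 10 yr × 365 = 3650 d
L = v × T = 0.07680 × 3650 = 280.3 m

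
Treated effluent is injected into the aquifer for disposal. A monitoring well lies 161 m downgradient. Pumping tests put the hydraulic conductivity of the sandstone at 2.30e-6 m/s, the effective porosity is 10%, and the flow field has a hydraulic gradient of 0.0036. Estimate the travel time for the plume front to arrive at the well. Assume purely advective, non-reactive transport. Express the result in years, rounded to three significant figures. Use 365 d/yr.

K = 2.30e-6 m/s × 86400 s/d = 0.1987 m/d
q = Ki = 0.1987 × 0.0036 = 7.154e-4 m/d
v_s = q/n_e = 7.154e-4/0.10 = 0.007154 m/d
t = L / v = 161 / 0.007154 = 22510 d
   = 22510 / 365 = 61.7 yr

61.7 years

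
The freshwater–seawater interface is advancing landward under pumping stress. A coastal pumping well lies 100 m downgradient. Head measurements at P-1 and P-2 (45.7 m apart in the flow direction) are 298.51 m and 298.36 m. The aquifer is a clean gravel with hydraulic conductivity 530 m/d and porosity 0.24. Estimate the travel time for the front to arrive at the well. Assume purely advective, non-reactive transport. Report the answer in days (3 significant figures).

13.8 days

Hydraulic gradient i = (298.51 − 298.36) / 45.7 = 0.15 / 45.7 = 0.003282
q = Ki = 530 × 0.003282 = 1.740 m/d
v_s = q/n_e = 1.740/0.24 = 7.248 m/d
t = L / v = 100 / 7.248 = 13.80 d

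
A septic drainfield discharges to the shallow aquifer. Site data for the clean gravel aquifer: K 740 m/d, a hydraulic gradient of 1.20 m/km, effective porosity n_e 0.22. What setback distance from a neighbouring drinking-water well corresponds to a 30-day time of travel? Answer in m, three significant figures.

121 m

Darcy flux q = K·i = 740 × 0.0012 = 0.8880 m/d
Average linear velocity = 0.8880 / 0.22 = 4.036 m/d
L = v × T = 4.036 × 30 = 121.1 m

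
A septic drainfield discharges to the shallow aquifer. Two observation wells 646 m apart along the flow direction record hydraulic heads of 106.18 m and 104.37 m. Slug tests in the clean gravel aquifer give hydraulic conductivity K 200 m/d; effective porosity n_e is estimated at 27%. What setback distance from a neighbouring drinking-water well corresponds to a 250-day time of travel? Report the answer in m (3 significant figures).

519 m

Hydraulic gradient i = (106.18 − 104.37) / 646 = 1.81 / 646 = 0.002802
Darcy flux q = K·i = 200 × 0.002802 = 0.5604 m/d
Seepage velocity v = q / n = 0.5604 / 0.27 = 2.075 m/d
L = v × T = 2.075 × 250 = 518.9 m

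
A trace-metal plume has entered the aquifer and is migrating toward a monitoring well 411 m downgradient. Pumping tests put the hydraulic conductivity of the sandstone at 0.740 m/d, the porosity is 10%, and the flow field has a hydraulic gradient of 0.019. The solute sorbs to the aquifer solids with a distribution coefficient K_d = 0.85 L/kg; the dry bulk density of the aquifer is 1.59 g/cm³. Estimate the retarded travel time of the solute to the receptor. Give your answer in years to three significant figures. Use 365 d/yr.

Darcy flux q = K·i = 0.740 × 0.019 = 0.01406 m/d
v = Ki/n = 0.740·0.019/0.10 = 0.1406 m/d
Retardation R = 1 + ρ_b·K_d/n = 1 + 1.59×0.85/0.10 = 14.51
Contaminant velocity v_c = v/R = 0.1406/14.51 = 0.009687 m/d
t = L/v_c = 411/0.009687 = 42430 d
   = 42430/365 = 116 yr

116 years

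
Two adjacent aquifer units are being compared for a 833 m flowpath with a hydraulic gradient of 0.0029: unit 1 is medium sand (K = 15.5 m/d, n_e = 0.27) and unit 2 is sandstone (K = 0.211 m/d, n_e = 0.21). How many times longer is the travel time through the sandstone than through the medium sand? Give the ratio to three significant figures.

Unit 1 (medium sand): v = 15.5×0.0029/0.27 = 0.1665 m/d, t = 833/0.1665 = 5004 d
Unit 2 (sandstone): v = 0.211×0.0029/0.21 = 0.002914 m/d, t = 833/0.002914 = 285900 d
t(sandstone) / t(medium sand) = 285900/5004 = 57.1

57.1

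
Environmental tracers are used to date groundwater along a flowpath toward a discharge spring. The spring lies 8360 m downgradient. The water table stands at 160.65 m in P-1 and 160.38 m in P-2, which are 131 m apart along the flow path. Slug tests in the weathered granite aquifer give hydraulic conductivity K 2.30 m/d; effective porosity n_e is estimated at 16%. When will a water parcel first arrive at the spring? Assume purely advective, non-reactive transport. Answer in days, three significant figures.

282000 days

Hydraulic gradient i = (160.65 − 160.38) / 131 = 0.27 / 131 = 0.002061
Specific discharge q = 2.30 × 0.002061 = 0.004740 m/d
v = Ki/n = 2.30·0.002061/0.16 = 0.02963 m/d
t = L / v = 8360 / 0.02963 = 282200 d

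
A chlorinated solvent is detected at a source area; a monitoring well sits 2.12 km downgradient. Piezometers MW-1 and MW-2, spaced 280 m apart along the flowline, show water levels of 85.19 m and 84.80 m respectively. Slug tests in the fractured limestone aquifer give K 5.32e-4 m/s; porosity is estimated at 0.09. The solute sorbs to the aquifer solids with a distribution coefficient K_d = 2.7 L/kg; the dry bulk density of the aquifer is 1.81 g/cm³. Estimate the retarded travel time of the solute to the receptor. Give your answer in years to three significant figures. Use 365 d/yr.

452 years

Hydraulic gradient i = (85.19 − 84.80) / 280 = 0.39 / 280 = 0.001393
K = 5.32e-4 m/s × 86400 s/d = 45.96 m/d
Darcy flux q = K·i = 45.96 × 0.001393 = 0.06402 m/d
v_s = q/n_e = 0.06402/0.09 = 0.7114 m/d
Retardation R = 1 + ρ_b·K_d/n = 1 + 1.81×2.7/0.09 = 55.30
Contaminant velocity v_c = v/R = 0.7114/55.30 = 0.01286 m/d
L = 2.12 km = 2120 m
t = L/v_c = 2120/0.01286 = 164800 d
   = 164800/365 = 452 yr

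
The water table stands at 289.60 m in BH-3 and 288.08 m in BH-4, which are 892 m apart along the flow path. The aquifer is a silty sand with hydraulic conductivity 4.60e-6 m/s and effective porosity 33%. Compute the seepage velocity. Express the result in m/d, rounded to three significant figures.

Hydraulic gradient i = (289.60 − 288.08) / 892 = 1.52 / 892 = 0.001704
K = 4.60e-6 m/s × 86400 s/d = 0.3974 m/d
Specific discharge q = 0.3974 × 0.001704 = 6.773e-4 m/d
Average linear velocity = 6.773e-4 / 0.33 = 0.002052 m/d

0.00205 m/d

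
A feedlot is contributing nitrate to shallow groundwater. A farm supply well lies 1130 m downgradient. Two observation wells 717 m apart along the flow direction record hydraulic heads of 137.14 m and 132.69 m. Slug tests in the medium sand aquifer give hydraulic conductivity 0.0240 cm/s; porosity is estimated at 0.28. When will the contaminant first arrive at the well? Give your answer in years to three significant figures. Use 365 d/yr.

6.74 years

Hydraulic gradient i = (137.14 − 132.69) / 717 = 4.45 / 717 = 0.006206
K = 0.0240 cm/s × 864 = 20.74 m/d
Specific discharge q = 20.74 × 0.006206 = 0.1287 m/d
Seepage velocity v = q / n = 0.1287 / 0.28 = 0.4596 m/d
t = L / v = 1130 / 0.4596 = 2459 d
   = 2459 / 365 = 6.74 yr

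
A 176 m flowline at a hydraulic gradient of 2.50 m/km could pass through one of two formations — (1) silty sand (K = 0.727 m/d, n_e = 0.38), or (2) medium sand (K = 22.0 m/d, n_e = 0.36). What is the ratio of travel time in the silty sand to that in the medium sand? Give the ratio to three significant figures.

Unit 1 (silty sand): v = 0.727×0.0025/0.38 = 0.004783 m/d, t = 176/0.004783 = 36800 d
Unit 2 (medium sand): v = 22.0×0.0025/0.36 = 0.1528 m/d, t = 176/0.1528 = 1152 d
t(silty sand) / t(medium sand) = 36800/1152 = 31.9

31.9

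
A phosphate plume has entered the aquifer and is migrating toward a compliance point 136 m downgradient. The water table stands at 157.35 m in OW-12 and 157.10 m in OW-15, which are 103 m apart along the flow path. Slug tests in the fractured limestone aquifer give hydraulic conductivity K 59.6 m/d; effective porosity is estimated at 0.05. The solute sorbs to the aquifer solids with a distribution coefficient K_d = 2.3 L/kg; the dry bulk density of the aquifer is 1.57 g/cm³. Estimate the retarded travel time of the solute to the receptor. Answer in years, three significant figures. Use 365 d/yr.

Hydraulic gradient i = (157.35 − 157.10) / 103 = 0.25 / 103 = 0.002427
Darcy flux q = K·i = 59.6 × 0.002427 = 0.1447 m/d
v_s = q/n_e = 0.1447/0.05 = 2.893 m/d
Retardation R = 1 + ρ_b·K_d/n = 1 + 1.57×2.3/0.05 = 73.22
Contaminant velocity v_c = v/R = 2.893/73.22 = 0.03951 m/d
t = L/v_c = 136/0.03951 = 3442 d
   = 3442/365 = 9.43 yr

9.43 years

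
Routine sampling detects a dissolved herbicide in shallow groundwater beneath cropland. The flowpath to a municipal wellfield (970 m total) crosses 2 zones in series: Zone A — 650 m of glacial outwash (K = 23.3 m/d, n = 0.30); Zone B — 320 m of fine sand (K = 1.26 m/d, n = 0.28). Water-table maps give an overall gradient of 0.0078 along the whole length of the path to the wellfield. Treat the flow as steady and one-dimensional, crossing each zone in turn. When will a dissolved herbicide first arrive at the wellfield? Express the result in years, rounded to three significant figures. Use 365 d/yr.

29.0 years

For zones in series the flux q is common to all zones; the equivalent conductivity is the harmonic (thickness-weighted) mean, K_eq = L_total / Σ(L_j/K_j).
Σ(L/K) = 650/23.3 + 320/1.26 = 27.90 + 254.0 = 281.9 d
K_eq = L_total / Σ(L/K) = 970 / 281.9 = 3.441 m/d
q = K_eq · i = 3.441 × 0.0078 = 0.02684 m/d (same in every zone)
Zone A: v = q/n = 0.02684/0.30 = 0.08948 m/d → t_A = 650/0.08948 = 7265 d
Zone B: v = q/n = 0.02684/0.28 = 0.09587 m/d → t_B = 320/0.09587 = 3338 d
Total t = 7265 + 3338 = 10600 d
   = 10600 / 365 = 29.0 yr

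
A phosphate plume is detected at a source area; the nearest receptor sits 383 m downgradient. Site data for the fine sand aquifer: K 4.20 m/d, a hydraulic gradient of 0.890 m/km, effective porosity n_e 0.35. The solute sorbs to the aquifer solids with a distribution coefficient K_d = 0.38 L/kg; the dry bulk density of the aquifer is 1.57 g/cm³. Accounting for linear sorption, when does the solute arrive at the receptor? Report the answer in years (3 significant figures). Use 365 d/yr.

q = Ki = 4.20 × 8.9e-4 = 0.003738 m/d
Average linear velocity = 0.003738 / 0.35 = 0.01068 m/d
Retardation R = 1 + ρ_b·K_d/n = 1 + 1.57×0.38/0.35 = 2.705
Contaminant velocity v_c = v/R = 0.01068/2.705 = 0.003949 m/d
t = L/v_c = 383/0.003949 = 96990 d
   = 96990/365 = 266 yr

266 years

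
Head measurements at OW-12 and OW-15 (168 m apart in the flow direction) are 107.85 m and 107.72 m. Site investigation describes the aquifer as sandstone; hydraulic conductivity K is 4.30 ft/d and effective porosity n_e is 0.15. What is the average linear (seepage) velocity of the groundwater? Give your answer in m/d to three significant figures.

0.00676 m/d

Hydraulic gradient i = (107.85 − 107.72) / 168 = 0.13 / 168 = 7.738e-4
K = 4.30 ft/d × 0.3048 = 1.311 m/d
q = Ki = 1.311 × 7.738e-4 = 0.001014 m/d
Average linear velocity = 0.001014 / 0.15 = 0.006761 m/d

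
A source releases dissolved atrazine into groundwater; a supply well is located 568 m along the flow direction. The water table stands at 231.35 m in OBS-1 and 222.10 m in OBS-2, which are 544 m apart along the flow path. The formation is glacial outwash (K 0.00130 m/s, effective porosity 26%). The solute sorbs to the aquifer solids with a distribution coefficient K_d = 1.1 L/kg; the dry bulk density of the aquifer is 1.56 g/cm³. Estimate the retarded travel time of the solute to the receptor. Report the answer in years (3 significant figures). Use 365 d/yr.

Hydraulic gradient i = (231.35 − 222.10) / 544 = 9.25 / 544 = 0.01700
K = 0.00130 m/s × 86400 s/d = 112.3 m/d
Darcy flux q = K·i = 112.3 × 0.01700 = 1.910 m/d
Seepage velocity v = q / n = 1.910 / 0.26 = 7.346 m/d
Retardation R = 1 + ρ_b·K_d/n = 1 + 1.56×1.1/0.26 = 7.600
Contaminant velocity v_c = v/R = 7.346/7.600 = 0.9665 m/d
t = L/v_c = 568/0.9665 = 587.7 d
   = 587.7/365 = 1.61 yr

1.61 years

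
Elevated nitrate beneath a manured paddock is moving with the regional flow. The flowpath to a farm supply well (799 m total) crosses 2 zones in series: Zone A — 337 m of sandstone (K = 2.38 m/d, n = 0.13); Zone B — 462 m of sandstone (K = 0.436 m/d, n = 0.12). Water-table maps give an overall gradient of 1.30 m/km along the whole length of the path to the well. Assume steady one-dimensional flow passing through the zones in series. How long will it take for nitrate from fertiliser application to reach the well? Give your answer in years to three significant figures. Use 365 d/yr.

314 years

For zones in series the flux q is common to all zones; the equivalent conductivity is the harmonic (thickness-weighted) mean, K_eq = L_total / Σ(L_j/K_j).
Σ(L/K) = 337/2.38 + 462/0.436 = 141.6 + 1060 = 1201 d
K_eq = L_total / Σ(L/K) = 799 / 1201 = 0.6652 m/d
q = K_eq · i = 0.6652 × 0.0013 = 8.647e-4 m/d (same in every zone)
Zone A: v = q/n = 8.647e-4/0.13 = 0.006652 m/d → t_A = 337/0.006652 = 50670 d
Zone B: v = q/n = 8.647e-4/0.12 = 0.007206 m/d → t_B = 462/0.007206 = 64110 d
Total t = 50670 + 64110 = 114800 d
   = 114800 / 365 = 314 yr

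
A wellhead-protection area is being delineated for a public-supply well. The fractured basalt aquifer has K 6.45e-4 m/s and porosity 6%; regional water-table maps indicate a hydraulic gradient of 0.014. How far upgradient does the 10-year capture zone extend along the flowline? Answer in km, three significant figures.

K = 6.45e-4 m/s × 86400 s/d = 55.73 m/d
q = Ki = 55.73 × 0.014 = 0.7802 m/d
v_s = q/n_e = 0.7802/0.06 = 13.00 m/d
T = 10 yr × 365 = 3650 d
L = v × T = 13.00 × 3650 = 47460 m
   = 47.5 km

47.5 km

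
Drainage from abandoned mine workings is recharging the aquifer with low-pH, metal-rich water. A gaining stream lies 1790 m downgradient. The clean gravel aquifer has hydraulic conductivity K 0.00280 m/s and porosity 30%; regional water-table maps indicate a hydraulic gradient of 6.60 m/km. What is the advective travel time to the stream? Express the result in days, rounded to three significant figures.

K = 0.00280 m/s × 86400 s/d = 241.9 m/d
q = Ki = 241.9 × 0.0066 = 1.597 m/d
v_s = q/n_e = 1.597/0.30 = 5.322 m/d
t = L / v = 1790 / 5.322 = 336.3 d

336 days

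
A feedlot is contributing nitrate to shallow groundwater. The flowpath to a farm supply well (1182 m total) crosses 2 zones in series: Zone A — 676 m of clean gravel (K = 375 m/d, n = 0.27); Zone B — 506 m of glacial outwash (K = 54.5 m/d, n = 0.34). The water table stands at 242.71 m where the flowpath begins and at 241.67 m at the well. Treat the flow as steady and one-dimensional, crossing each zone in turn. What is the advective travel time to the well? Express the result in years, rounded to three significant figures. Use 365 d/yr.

10.4 years

Total head drop ΔH = 242.71 − 241.67 = 1.04 m
Steady 1-D flow in series ⇒ the Darcy flux q is identical in every zone and the zone head losses add (resistances L/K in series).
Σ(L/K) = 676/375 + 506/54.5 = 1.803 + 9.284 = 11.09 d
q = ΔH / Σ(L/K) = 1.04 / 11.09 = 0.09380 m/d (same in every zone)
Zone A: v = q/n = 0.09380/0.27 = 0.3474 m/d → t_A = 676/0.3474 = 1946 d
Zone B: v = q/n = 0.09380/0.34 = 0.2759 m/d → t_B = 506/0.2759 = 1834 d
Total t = 1946 + 1834 = 3780 d
   = 3780 / 365 = 10.4 yr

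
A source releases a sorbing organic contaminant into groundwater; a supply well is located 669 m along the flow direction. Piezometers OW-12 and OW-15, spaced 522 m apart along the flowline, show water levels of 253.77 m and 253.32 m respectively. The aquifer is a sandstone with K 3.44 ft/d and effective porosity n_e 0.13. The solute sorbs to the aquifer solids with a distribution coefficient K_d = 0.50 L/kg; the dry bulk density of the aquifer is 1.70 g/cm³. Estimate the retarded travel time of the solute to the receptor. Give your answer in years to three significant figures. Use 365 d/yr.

Hydraulic gradient i = (253.77 − 253.32) / 522 = 0.45 / 522 = 8.621e-4
K = 3.44 ft/d × 0.3048 = 1.049 m/d
Darcy flux q = K·i = 1.049 × 8.621e-4 = 9.039e-4 m/d
Seepage velocity v = q / n = 9.039e-4 / 0.13 = 0.006953 m/d
Retardation R = 1 + ρ_b·K_d/n = 1 + 1.70×0.50/0.13 = 7.538
Contaminant velocity v_c = v/R = 0.006953/7.538 = 9.223e-4 m/d
t = L/v_c = 669/9.223e-4 = 725300 d
   = 725300/365 = 1990 yr

1990 years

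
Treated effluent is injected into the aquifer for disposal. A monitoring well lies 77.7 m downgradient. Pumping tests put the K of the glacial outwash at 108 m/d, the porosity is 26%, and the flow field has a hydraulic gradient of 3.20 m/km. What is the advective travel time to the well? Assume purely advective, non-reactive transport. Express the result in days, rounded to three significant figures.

q = Ki = 108 × 0.0032 = 0.3456 m/d
Seepage velocity v = q / n = 0.3456 / 0.26 = 1.329 m/d
t = L / v = 77.7 / 1.329 = 58.45 d

58.5 days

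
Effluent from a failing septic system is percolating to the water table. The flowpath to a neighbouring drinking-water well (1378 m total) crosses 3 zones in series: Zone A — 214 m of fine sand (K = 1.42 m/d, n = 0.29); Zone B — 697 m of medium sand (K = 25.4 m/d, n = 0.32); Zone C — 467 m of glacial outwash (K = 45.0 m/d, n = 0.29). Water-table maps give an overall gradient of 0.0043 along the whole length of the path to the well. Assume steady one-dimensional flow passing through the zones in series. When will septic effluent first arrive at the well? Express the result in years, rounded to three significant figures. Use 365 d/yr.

Steady 1-D flow in series ⇒ the Darcy flux q is identical in every zone and the zone head losses add (resistances L/K in series).
Σ(L/K) = 214/1.42 + 697/25.4 + 467/45.0 = 150.7 + 27.44 + 10.38 = 188.5 d
K_eq = L_total / Σ(L/K) = 1378 / 188.5 = 7.309 m/d
q = K_eq · i = 7.309 × 0.0043 = 0.03143 m/d (same in every zone)
Zone A: v = q/n = 0.03143/0.29 = 0.1084 m/d → t_A = 214/0.1084 = 1975 d
Zone B: v = q/n = 0.03143/0.32 = 0.09822 m/d → t_B = 697/0.09822 = 7096 d
Zone C: v = q/n = 0.03143/0.29 = 0.1084 m/d → t_C = 467/0.1084 = 4309 d
Total t = 1975 + 7096 + 4309 = 13380 d
   = 13380 / 365 = 36.7 yr

36.7 years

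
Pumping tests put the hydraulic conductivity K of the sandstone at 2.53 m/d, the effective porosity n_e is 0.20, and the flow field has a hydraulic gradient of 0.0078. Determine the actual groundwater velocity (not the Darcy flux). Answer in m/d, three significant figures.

Darcy flux q = K·i = 2.53 × 0.0078 = 0.01973 m/d
v = Ki/n = 2.53·0.0078/0.20 = 0.09867 m/d

0.0987 m/d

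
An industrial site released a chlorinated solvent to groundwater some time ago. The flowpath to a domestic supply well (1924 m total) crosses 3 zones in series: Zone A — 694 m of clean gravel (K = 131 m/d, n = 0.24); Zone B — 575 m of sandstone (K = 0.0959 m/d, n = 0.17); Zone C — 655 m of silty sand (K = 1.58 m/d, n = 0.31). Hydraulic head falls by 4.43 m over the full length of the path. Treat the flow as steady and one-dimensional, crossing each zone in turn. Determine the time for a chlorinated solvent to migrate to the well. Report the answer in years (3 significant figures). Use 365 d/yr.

Steady 1-D flow in series ⇒ the Darcy flux q is identical in every zone and the zone head losses add (resistances L/K in series).
Σ(L/K) = 694/131 + 575/0.0959 + 655/1.58 = 5.298 + 5996 + 414.6 = 6416 d
q = ΔH / Σ(L/K) = 4.43 / 6416 = 6.905e-4 m/d (same in every zone)
Zone A: v = q/n = 6.905e-4/0.24 = 0.002877 m/d → t_A = 694/0.002877 = 241200 d
Zone B: v = q/n = 6.905e-4/0.17 = 0.004062 m/d → t_B = 575/0.004062 = 141600 d
Zone C: v = q/n = 6.905e-4/0.31 = 0.002227 m/d → t_C = 655/0.002227 = 294100 d
Total t = 241200 + 141600 + 294100 = 676800 d
   = 676800 / 365 = 1850 yr

1850 years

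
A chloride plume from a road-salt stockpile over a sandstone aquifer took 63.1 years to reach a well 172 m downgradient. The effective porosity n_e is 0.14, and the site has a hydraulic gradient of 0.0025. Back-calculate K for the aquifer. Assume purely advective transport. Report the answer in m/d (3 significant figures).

0.418 m/d

t = 63.1 years = 23030 d
v = L / t = 172 / 23030 = 0.007468 m/d
K = v · n / i = 0.007468 × 0.14 / 0.0025 = 0.418 m/d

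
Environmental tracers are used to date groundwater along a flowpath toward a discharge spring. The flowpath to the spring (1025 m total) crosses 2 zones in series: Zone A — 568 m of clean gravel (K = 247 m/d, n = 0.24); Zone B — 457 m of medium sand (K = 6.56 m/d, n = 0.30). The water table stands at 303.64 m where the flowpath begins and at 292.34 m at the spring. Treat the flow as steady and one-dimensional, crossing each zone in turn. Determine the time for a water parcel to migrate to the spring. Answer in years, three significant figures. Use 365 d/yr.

Total head drop ΔH = 303.64 − 292.34 = 11.30 m
Continuity: the same q passes through each zone, so ΔH = q·Σ(L_j/K_j) — the zones act as resistances in series.
Σ(L/K) = 568/247 + 457/6.56 = 2.300 + 69.66 = 71.96 d
q = ΔH / Σ(L/K) = 11.30 / 71.96 = 0.1570 m/d (same in every zone)
Zone A: v = q/n = 0.1570/0.24 = 0.6543 m/d → t_A = 568/0.6543 = 868.2 d
Zone B: v = q/n = 0.1570/0.30 = 0.5234 m/d → t_B = 457/0.5234 = 873.1 d
Total t = 868.2 + 873.1 = 1741 d
   = 1741 / 365 = 4.77 yr

4.77 years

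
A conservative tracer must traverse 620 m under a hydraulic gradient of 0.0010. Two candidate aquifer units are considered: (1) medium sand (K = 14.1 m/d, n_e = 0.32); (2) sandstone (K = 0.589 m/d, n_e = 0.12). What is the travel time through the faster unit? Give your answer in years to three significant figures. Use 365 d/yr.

38.6 years

Unit 1 (medium sand): v = 14.1×0.0010/0.32 = 0.04406 m/d, t = 620/0.04406 = 14070 d
Unit 2 (sandstone): v = 0.589×0.0010/0.12 = 0.004908 m/d, t = 620/0.004908 = 126300 d
Faster: 14070 d / 365 = 38.6 yr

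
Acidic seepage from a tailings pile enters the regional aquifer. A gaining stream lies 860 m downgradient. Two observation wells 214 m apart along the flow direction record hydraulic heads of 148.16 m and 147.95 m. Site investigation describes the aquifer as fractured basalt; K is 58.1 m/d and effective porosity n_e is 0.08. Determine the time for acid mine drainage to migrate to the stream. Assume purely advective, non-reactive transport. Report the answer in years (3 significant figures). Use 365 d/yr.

Hydraulic gradient i = (148.16 − 147.95) / 214 = 0.21 / 214 = 9.813e-4
q = Ki = 58.1 × 9.813e-4 = 0.05701 m/d
Seepage velocity v = q / n = 0.05701 / 0.08 = 0.7127 m/d
t = L / v = 860 / 0.7127 = 1207 d
   = 1207 / 365 = 3.31 yr

3.31 years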